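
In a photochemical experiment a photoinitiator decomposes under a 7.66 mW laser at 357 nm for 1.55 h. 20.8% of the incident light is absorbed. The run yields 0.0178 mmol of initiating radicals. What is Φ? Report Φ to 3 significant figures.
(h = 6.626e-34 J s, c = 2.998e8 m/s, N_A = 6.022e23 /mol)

Φ = 0.671

Product: 0.0178 mmol = 1.78e-5 mol.
Photon energy at 357 nm: hc/λ = (6.626e-34)(2.998e8)/(357e-9) = 5.564e-19 J.
Energy delivered: (7.66 mW)(5580 s) = 42.74 J.
Photons incident: 42.74 / 5.564e-19 = 7.682e19, i.e. 7.682e19/6.022e23 = 1.276e-4 mol.
Photons absorbed: 0.208 × 1.276e-4 = 2.654e-5 mol.
Φ = 1.78e-5 mol / 2.654e-5 mol photons = 0.671.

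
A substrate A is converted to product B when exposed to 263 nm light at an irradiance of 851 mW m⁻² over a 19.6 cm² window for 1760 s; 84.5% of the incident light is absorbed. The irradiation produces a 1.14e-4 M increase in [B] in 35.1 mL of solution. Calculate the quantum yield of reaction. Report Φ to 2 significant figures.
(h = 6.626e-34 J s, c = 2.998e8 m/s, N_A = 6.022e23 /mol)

Product: (1.14e-4 M)(0.0351 L) = 4.001e-6 mol.
Photon energy at 263 nm: hc/λ = (6.626e-34)(2.998e8)/(263e-9) = 7.553e-19 J.
Energy delivered: (851 mW m⁻²)(19.6e-4 m²)(1760 s) = 2.936 J.
Photons incident: 2.936 / 7.553e-19 = 3.887e18, i.e. 3.887e18/6.022e23 = 6.455e-6 mol.
Photons absorbed: 0.845 × 6.455e-6 = 5.454e-6 mol.
Φ = 4.001e-6 mol / 5.454e-6 mol photons = 0.73.

Φ = 0.73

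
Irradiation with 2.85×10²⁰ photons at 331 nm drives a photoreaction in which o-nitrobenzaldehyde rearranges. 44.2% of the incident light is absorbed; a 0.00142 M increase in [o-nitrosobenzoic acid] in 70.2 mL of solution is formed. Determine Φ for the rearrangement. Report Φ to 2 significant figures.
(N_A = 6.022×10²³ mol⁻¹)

Φ = 0.48

Product: (0.00142 M)(0.0702 L) = 9.968×10⁻⁵ mol.
Moles of photons: 2.85×10²⁰ / 6.022×10²³ = 4.733×10⁻⁴ mol.
Photons absorbed: 0.442 × 4.733×10⁻⁴ = 2.092×10⁻⁴ mol.
Φ = 9.968×10⁻⁵ mol / 2.092×10⁻⁴ mol photons = 0.48.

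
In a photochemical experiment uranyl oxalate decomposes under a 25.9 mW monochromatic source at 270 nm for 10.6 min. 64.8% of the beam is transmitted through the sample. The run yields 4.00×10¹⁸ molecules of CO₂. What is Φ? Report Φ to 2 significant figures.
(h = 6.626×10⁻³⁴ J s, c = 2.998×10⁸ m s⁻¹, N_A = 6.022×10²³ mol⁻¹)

Φ = 0.51

Product: 4.00×10¹⁸ / 6.022×10²³ = 6.642×10⁻⁶ mol.
Photon energy at 270 nm: hc/λ = (6.626×10⁻³⁴)(2.998×10⁸)/(270×10⁻⁹) = 7.357×10⁻¹⁹ J.
Energy delivered: (25.9 mW)(636 s) = 16.47 J.
Photons incident: 16.47 / 7.357×10⁻¹⁹ = 2.239×10¹⁹, i.e. 2.239×10¹⁹/6.022×10²³ = 3.718×10⁻⁵ mol.
Fraction absorbed: 1 − 64.8/100 = 0.3520.
Photons absorbed: 0.3520 × 3.718×10⁻⁵ = 1.309×10⁻⁵ mol.
Φ = 6.642×10⁻⁶ mol / 1.309×10⁻⁵ mol photons = 0.51.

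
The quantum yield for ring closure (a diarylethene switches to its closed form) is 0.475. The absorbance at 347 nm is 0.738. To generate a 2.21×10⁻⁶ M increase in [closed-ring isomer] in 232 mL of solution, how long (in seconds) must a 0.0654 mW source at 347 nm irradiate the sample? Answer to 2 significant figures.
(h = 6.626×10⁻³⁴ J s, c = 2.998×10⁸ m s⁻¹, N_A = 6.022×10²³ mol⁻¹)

t ≈ 7000 s

Product: (2.21×10⁻⁶ M)(0.232 L) = 5.127×10⁻⁷ mol.
Photons that must be absorbed: 5.127×10⁻⁷ / 0.475 = 1.079×10⁻⁶ mol.
Fraction absorbed: 1 − 10^(−0.738) = 0.8172.
Incident photons needed: 1.079×10⁻⁶ / 0.8172 = 1.320×10⁻⁶ mol.
Photon energy: hc/λ = 5.725×10⁻¹⁹ J; per mole, 3.448×10⁵ J mol⁻¹.
Energy required: 1.320×10⁻⁶ × 3.448×10⁵ = 0.4551 J.
Time: 0.4551 J / 6.54e-05 W = 7000 s.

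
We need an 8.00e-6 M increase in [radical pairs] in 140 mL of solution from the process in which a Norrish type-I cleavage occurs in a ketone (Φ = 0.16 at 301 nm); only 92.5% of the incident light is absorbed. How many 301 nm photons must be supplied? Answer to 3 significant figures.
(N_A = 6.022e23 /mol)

4.56e18 photons

Product: (8.00e-6 M)(0.14 L) = 1.120e-6 mol.
Photons that must be absorbed: 1.120e-6 / 0.16 = 7.000e-6 mol.
Incident photons needed: 7.000e-6 / 0.925 = 7.568e-6 mol.
Photon count: 7.568e-6 × 6.022e23 = 4.56e18.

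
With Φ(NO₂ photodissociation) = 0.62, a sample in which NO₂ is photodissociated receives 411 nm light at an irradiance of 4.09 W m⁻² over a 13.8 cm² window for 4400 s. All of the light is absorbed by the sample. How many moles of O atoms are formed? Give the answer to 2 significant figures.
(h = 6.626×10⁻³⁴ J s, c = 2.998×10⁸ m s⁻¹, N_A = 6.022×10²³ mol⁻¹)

Photon energy at 411 nm: hc/λ = (6.626×10⁻³⁴)(2.998×10⁸)/(411×10⁻⁹) = 4.833×10⁻¹⁹ J.
Energy delivered: (4.09 W m⁻²)(13.8×10⁻⁴ m²)(4400 s) = 24.83 J.
Photons incident: 24.83 / 4.833×10⁻¹⁹ = 5.138×10¹⁹, i.e. 5.138×10¹⁹/6.022×10²³ = 8.532×10⁻⁵ mol.
Product: Φ × n_abs = 0.62 × 8.532×10⁻⁵ = 5.290×10⁻⁵ mol.

5.3×10⁻⁵ mol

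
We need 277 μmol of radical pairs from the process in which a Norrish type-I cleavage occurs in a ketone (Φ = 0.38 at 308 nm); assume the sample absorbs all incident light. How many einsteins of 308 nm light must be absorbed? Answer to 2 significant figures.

7.3×10⁻⁴ einstein

Product: 277 μmol = 2.77×10⁻⁴ mol.
Photons that must be absorbed: 2.77×10⁻⁴ / 0.38 = 7.289×10⁻⁴ mol.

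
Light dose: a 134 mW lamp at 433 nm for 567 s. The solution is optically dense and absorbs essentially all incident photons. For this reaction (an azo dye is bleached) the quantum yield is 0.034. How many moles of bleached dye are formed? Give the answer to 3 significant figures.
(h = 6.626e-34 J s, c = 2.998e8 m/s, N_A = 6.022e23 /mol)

9.35e-6 mol

Photon energy at 433 nm: hc/λ = (6.626e-34)(2.998e8)/(433e-9) = 4.588e-19 J.
Energy delivered: (134 mW)(567 s) = 75.98 J.
Photons incident: 75.98 / 4.588e-19 = 1.656e20, i.e. 1.656e20/6.022e23 = 2.750e-4 mol.
Product: Φ × n_abs = 0.034 × 2.750e-4 = 9.350e-6 mol.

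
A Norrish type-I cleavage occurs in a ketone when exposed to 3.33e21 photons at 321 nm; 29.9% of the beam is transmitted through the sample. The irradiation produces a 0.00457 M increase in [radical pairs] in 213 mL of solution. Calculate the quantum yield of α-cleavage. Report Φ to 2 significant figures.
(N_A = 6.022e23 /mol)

Φ = 0.25

Product: (0.00457 M)(0.213 L) = 9.734e-4 mol.
Moles of photons: 3.33e21 / 6.022e23 = 0.005530 mol.
Fraction absorbed: 1 − 29.9/100 = 0.7010.
Photons absorbed: 0.7010 × 0.005530 = 0.003877 mol.
Φ = 9.734e-4 mol / 0.003877 mol photons = 0.25.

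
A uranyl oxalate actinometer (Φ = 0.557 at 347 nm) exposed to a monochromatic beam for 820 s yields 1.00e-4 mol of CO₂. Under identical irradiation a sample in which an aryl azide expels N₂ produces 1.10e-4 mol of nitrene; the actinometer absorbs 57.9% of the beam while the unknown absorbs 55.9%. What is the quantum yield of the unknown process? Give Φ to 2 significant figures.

Photons absorbed by the actinometer: 1.00e-4 / 0.557 = 1.795e-4 mol.
Incident flux: 1.795e-4 / 0.579 = 3.100e-4 einstein.
Absorbed by unknown: 0.559 × 3.100e-4 = 1.733e-4 mol.
Φ(unknown) = 1.10e-4 / 1.733e-4 = 0.63.

Φ = 0.63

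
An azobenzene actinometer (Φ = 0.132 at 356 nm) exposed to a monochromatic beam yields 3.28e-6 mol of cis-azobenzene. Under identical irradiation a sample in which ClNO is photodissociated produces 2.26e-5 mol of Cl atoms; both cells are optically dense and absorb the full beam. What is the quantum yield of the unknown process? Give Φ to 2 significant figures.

Photons absorbed by the actinometer: 3.28e-6 / 0.132 = 2.485e-5 mol.
Φ(unknown) = 2.26e-5 / 2.485e-5 = 0.91.

Φ = 0.91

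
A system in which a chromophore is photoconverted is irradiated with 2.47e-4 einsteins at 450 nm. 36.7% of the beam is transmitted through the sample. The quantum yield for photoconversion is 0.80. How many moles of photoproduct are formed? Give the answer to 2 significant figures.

1.3e-4 mol

Fraction absorbed: 1 − 36.7/100 = 0.6330.
Photons absorbed: 0.6330 × 2.47e-4 = 1.564e-4 mol.
Product: Φ × n_abs = 0.80 × 1.564e-4 = 1.251e-4 mol.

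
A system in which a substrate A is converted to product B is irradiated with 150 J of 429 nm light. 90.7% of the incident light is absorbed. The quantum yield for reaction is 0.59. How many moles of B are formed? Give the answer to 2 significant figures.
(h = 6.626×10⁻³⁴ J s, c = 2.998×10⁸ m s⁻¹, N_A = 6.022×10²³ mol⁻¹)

2.9×10⁻⁴ mol

Photon energy at 429 nm: hc/λ = (6.626×10⁻³⁴)(2.998×10⁸)/(429×10⁻⁹) = 4.630×10⁻¹⁹ J.
Photons incident: 150 / 4.630×10⁻¹⁹ = 3.240×10²⁰, i.e. 3.240×10²⁰/6.022×10²³ = 5.380×10⁻⁴ mol.
Photons absorbed: 0.907 × 5.380×10⁻⁴ = 4.880×10⁻⁴ mol.
Product: Φ × n_abs = 0.59 × 4.880×10⁻⁴ = 2.879×10⁻⁴ mol.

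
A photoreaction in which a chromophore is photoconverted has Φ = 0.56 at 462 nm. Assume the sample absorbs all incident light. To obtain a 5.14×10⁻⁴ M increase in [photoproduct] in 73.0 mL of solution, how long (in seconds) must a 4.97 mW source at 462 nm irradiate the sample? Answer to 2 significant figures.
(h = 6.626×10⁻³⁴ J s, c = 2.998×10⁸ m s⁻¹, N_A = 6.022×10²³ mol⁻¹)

Product: (5.14×10⁻⁴ M)(0.073 L) = 3.752×10⁻⁵ mol.
Photons that must be absorbed: 3.752×10⁻⁵ / 0.56 = 6.700×10⁻⁵ mol.
Photon energy: hc/λ = 4.300×10⁻¹⁹ J; per mole, 2.589×10⁵ J mol⁻¹.
Energy required: 6.700×10⁻⁵ × 2.589×10⁵ = 17.35 J.
Time: 17.35 J / 0.00497 W = 3500 s.

t ≈ 3500 s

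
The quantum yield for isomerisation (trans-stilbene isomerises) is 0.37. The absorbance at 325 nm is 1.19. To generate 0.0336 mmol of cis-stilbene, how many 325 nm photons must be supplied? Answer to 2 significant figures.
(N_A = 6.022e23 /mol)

5.8e19 photons

Product: 0.0336 mmol = 3.36e-5 mol.
Photons that must be absorbed: 3.36e-5 / 0.37 = 9.081e-5 mol.
Fraction absorbed: 1 − 10^(−1.19) = 0.9354.
Incident photons needed: 9.081e-5 / 0.9354 = 9.708e-5 mol.
Photon count: 9.708e-5 × 6.022e23 = 5.8e19.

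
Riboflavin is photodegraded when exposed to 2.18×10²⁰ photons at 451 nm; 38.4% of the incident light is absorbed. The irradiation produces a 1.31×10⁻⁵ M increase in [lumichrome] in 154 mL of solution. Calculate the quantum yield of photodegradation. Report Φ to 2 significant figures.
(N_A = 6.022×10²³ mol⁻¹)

Product: (1.31×10⁻⁵ M)(0.154 L) = 2.017×10⁻⁶ mol.
Moles of photons: 2.18×10²⁰ / 6.022×10²³ = 3.620×10⁻⁴ mol.
Photons absorbed: 0.384 × 3.620×10⁻⁴ = 1.390×10⁻⁴ mol.
Φ = 2.017×10⁻⁶ mol / 1.390×10⁻⁴ mol photons = 0.015.

Φ = 0.015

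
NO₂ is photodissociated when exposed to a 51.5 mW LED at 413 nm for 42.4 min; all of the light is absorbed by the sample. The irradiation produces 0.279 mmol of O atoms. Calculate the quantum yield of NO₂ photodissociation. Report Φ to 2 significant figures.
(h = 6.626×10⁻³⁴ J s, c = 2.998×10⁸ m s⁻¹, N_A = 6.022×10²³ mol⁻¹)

Φ = 0.62

Product: 0.279 mmol = 2.79×10⁻⁴ mol.
Photon energy at 413 nm: hc/λ = (6.626×10⁻³⁴)(2.998×10⁸)/(413×10⁻⁹) = 4.810×10⁻¹⁹ J.
Energy delivered: (51.5 mW)(2544 s) = 131.0 J.
Photons incident: 131.0 / 4.810×10⁻¹⁹ = 2.723×10²⁰, i.e. 2.723×10²⁰/6.022×10²³ = 4.522×10⁻⁴ mol.
Φ = 2.79×10⁻⁴ mol / 4.522×10⁻⁴ mol photons = 0.62.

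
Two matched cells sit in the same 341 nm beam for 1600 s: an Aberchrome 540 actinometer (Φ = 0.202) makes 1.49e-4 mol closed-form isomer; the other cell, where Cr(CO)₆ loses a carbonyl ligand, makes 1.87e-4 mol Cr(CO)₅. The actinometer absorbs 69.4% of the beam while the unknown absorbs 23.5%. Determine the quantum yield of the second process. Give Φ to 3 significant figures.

Photons absorbed by the actinometer: 1.49e-4 / 0.202 = 7.376e-4 mol.
Incident flux: 7.376e-4 / 0.694 = 0.001063 einstein.
Absorbed by unknown: 0.235 × 0.001063 = 2.498e-4 mol.
Φ(unknown) = 1.87e-4 / 2.498e-4 = 0.749.

Φ = 0.749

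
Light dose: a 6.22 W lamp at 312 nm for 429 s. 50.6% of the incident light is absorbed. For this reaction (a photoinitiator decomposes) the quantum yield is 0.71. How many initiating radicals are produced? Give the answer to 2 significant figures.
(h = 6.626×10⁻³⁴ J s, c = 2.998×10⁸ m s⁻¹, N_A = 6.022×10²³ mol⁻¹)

Photon energy at 312 nm: hc/λ = (6.626×10⁻³⁴)(2.998×10⁸)/(312×10⁻⁹) = 6.367×10⁻¹⁹ J.
Energy delivered: (6.22 W)(429 s) = 2668 J.
Photons incident: 2668 / 6.367×10⁻¹⁹ = 4.190×10²¹, i.e. 4.190×10²¹/6.022×10²³ = 0.006958 mol.
Photons absorbed: 0.506 × 0.006958 = 0.003521 mol.
Product: Φ × n_abs = 0.71 × 0.003521 = 0.002500 mol.
As a count: 0.002500 × 6.022×10²³ = 1.5×10²¹.

1.5×10²¹ initiating radicals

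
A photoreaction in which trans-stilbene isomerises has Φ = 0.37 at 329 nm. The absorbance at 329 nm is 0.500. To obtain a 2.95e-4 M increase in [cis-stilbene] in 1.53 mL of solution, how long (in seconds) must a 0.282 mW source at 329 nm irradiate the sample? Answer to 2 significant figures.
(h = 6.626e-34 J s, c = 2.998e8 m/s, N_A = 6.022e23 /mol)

t ≈ 2300 s

Product: (2.95e-4 M)(0.00153 L) = 4.514e-7 mol.
Photons that must be absorbed: 4.514e-7 / 0.37 = 1.220e-6 mol.
Fraction absorbed: 1 − 10^(−0.500) = 0.6838.
Incident photons needed: 1.220e-6 / 0.6838 = 1.784e-6 mol.
Photon energy: hc/λ = 6.038e-19 J; per mole, 3.636e5 J mol⁻¹.
Energy required: 1.784e-6 × 3.636e5 = 0.6487 J.
Time: 0.6487 J / 0.000282 W = 2300 s.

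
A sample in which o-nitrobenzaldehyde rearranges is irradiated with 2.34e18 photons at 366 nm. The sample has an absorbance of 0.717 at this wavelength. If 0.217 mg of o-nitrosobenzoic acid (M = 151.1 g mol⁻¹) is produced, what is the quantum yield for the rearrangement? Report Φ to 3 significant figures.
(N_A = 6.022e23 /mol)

Product: 0.217 mg / 151.1 g mol⁻¹ = 1.436e-6 mol.
Moles of photons: 2.34e18 / 6.022e23 = 3.886e-6 mol.
Fraction absorbed: 1 − 10^(−0.717) = 0.8081.
Photons absorbed: 0.8081 × 3.886e-6 = 3.140e-6 mol.
Φ = 1.436e-6 mol / 3.140e-6 mol photons = 0.457.

Φ = 0.457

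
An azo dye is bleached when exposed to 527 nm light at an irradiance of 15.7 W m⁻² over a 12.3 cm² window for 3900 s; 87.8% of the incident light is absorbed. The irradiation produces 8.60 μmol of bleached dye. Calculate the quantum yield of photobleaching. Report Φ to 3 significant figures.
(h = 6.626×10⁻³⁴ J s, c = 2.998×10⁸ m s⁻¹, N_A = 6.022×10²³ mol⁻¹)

Φ = 0.0295

Product: 8.60 μmol = 8.60×10⁻⁶ mol.
Photon energy at 527 nm: hc/λ = (6.626×10⁻³⁴)(2.998×10⁸)/(527×10⁻⁹) = 3.769×10⁻¹⁹ J.
Energy delivered: (15.7 W m⁻²)(12.3×10⁻⁴ m²)(3900 s) = 75.31 J.
Photons incident: 75.31 / 3.769×10⁻¹⁹ = 1.998×10²⁰, i.e. 1.998×10²⁰/6.022×10²³ = 3.318×10⁻⁴ mol.
Photons absorbed: 0.878 × 3.318×10⁻⁴ = 2.913×10⁻⁴ mol.
Φ = 8.60×10⁻⁶ mol / 2.913×10⁻⁴ mol photons = 0.0295.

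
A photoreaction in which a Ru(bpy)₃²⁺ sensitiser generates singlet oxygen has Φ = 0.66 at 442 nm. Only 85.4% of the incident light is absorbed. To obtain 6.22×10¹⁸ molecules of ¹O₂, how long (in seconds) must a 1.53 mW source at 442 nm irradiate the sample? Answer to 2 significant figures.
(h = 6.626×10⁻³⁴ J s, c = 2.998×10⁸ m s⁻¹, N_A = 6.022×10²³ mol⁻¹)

Product: 6.22×10¹⁸ / 6.022×10²³ = 1.033×10⁻⁵ mol.
Photons that must be absorbed: 1.033×10⁻⁵ / 0.66 = 1.565×10⁻⁵ mol.
Incident photons needed: 1.565×10⁻⁵ / 0.854 = 1.833×10⁻⁵ mol.
Photon energy: hc/λ = 4.494×10⁻¹⁹ J; per mole, 2.706×10⁵ J mol⁻¹.
Energy required: 1.833×10⁻⁵ × 2.706×10⁵ = 4.960 J.
Time: 4.960 J / 0.00153 W = 3200 s.

t ≈ 3200 s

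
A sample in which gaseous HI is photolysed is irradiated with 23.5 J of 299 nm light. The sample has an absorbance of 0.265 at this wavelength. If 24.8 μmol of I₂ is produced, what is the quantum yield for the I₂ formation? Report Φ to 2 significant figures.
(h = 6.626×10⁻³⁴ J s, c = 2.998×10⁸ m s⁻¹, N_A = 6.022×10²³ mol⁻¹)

Φ = 0.92

Product: 24.8 μmol = 2.48×10⁻⁵ mol.
Photon energy at 299 nm: hc/λ = (6.626×10⁻³⁴)(2.998×10⁸)/(299×10⁻⁹) = 6.644×10⁻¹⁹ J.
Photons incident: 23.5 / 6.644×10⁻¹⁹ = 3.537×10¹⁹, i.e. 3.537×10¹⁹/6.022×10²³ = 5.873×10⁻⁵ mol.
Fraction absorbed: 1 − 10^(−0.265) = 0.4567.
Photons absorbed: 0.4567 × 5.873×10⁻⁵ = 2.682×10⁻⁵ mol.
Φ = 2.48×10⁻⁵ mol / 2.682×10⁻⁵ mol photons = 0.92.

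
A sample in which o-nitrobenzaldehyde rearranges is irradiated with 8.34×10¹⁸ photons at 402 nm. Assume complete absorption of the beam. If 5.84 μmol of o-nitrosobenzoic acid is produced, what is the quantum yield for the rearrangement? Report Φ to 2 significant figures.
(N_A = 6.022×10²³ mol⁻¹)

Φ = 0.42

Product: 5.84 μmol = 5.84×10⁻⁶ mol.
Moles of photons: 8.34×10¹⁸ / 6.022×10²³ = 1.385×10⁻⁵ mol.
Φ = 5.84×10⁻⁶ mol / 1.385×10⁻⁵ mol photons = 0.42.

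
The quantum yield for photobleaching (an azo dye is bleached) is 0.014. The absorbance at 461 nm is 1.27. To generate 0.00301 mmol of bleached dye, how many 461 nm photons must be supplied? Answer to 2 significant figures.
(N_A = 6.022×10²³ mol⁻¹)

Product: 0.00301 mmol = 3.01×10⁻⁶ mol.
Photons that must be absorbed: 3.01×10⁻⁶ / 0.014 = 2.150×10⁻⁴ mol.
Fraction absorbed: 1 − 10^(−1.27) = 0.9463.
Incident photons needed: 2.150×10⁻⁴ / 0.9463 = 2.272×10⁻⁴ mol.
Photon count: 2.272×10⁻⁴ × 6.022×10²³ = 1.4×10²⁰.

1.4×10²⁰ photons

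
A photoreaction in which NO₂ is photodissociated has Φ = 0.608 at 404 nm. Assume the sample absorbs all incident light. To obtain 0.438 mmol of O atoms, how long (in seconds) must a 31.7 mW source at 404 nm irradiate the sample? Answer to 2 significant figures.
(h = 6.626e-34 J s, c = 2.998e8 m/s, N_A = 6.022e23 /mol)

Product: 0.438 mmol = 4.38e-4 mol.
Photons that must be absorbed: 4.38e-4 / 0.608 = 7.204e-4 mol.
Photon energy: hc/λ = 4.917e-19 J; per mole, 2.961e5 J mol⁻¹.
Energy required: 7.204e-4 × 2.961e5 = 213.3 J.
Time: 213.3 J / 0.0317 W = 6700 s.

t ≈ 6700 s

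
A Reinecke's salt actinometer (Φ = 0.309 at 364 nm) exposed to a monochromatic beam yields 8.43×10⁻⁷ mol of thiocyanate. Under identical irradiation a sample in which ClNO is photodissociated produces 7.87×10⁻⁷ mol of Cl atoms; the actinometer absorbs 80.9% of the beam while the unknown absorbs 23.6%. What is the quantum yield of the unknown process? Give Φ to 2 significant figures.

Φ = 0.99

Photons absorbed by the actinometer: 8.43×10⁻⁷ / 0.309 = 2.728×10⁻⁶ mol.
Incident flux: 2.728×10⁻⁶ / 0.809 = 3.372×10⁻⁶ einstein.
Absorbed by unknown: 0.236 × 3.372×10⁻⁶ = 7.958×10⁻⁷ mol.
Φ(unknown) = 7.87×10⁻⁷ / 7.958×10⁻⁷ = 0.99.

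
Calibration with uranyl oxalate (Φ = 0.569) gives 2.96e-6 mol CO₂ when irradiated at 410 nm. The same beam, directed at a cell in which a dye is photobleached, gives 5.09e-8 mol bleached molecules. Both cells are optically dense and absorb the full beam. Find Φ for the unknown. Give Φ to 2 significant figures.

Φ = 0.0098

Photons absorbed by the actinometer: 2.96e-6 / 0.569 = 5.202e-6 mol.
Φ(unknown) = 5.09e-8 / 5.202e-6 = 0.0098.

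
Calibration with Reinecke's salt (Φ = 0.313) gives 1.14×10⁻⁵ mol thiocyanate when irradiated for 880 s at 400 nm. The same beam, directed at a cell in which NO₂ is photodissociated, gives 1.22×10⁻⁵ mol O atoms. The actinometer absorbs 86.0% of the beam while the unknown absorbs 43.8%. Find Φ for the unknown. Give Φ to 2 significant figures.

Φ = 0.66

Photons absorbed by the actinometer: 1.14×10⁻⁵ / 0.313 = 3.642×10⁻⁵ mol.
Incident flux: 3.642×10⁻⁵ / 0.860 = 4.235×10⁻⁵ einstein.
Absorbed by unknown: 0.438 × 4.235×10⁻⁵ = 1.855×10⁻⁵ mol.
Φ(unknown) = 1.22×10⁻⁵ / 1.855×10⁻⁵ = 0.66.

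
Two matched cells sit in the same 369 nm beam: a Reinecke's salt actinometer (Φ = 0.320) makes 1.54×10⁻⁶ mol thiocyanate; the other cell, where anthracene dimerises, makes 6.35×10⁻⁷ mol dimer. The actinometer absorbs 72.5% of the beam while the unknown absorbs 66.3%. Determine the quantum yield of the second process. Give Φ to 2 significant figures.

Photons absorbed by the actinometer: 1.54×10⁻⁶ / 0.320 = 4.813×10⁻⁶ mol.
Incident flux: 4.813×10⁻⁶ / 0.725 = 6.639×10⁻⁶ einstein.
Absorbed by unknown: 0.663 × 6.639×10⁻⁶ = 4.402×10⁻⁶ mol.
Φ(unknown) = 6.35×10⁻⁷ / 4.402×10⁻⁶ = 0.14.

Φ = 0.14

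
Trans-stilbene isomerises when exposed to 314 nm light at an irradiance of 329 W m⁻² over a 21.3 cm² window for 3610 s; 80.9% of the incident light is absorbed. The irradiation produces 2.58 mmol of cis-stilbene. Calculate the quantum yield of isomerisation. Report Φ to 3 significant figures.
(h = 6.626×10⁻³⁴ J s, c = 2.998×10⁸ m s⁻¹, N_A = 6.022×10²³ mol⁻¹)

Φ = 0.480

Product: 2.58 mmol = 0.00258 mol.
Photon energy at 314 nm: hc/λ = (6.626×10⁻³⁴)(2.998×10⁸)/(314×10⁻⁹) = 6.326×10⁻¹⁹ J.
Energy delivered: (329 W m⁻²)(21.3×10⁻⁴ m²)(3610 s) = 2530 J.
Photons incident: 2530 / 6.326×10⁻¹⁹ = 3.999×10²¹, i.e. 3.999×10²¹/6.022×10²³ = 0.006641 mol.
Photons absorbed: 0.809 × 0.006641 = 0.005373 mol.
Φ = 0.00258 mol / 0.005373 mol photons = 0.480.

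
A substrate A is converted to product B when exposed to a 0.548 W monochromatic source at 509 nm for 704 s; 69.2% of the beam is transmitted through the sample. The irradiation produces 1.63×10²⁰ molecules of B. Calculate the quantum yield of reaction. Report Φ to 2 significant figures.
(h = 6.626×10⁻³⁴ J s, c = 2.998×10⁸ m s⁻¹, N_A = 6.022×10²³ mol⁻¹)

Φ = 0.54

Product: 1.63×10²⁰ / 6.022×10²³ = 2.707×10⁻⁴ mol.
Photon energy at 509 nm: hc/λ = (6.626×10⁻³⁴)(2.998×10⁸)/(509×10⁻⁹) = 3.903×10⁻¹⁹ J.
Energy delivered: (0.548 W)(704 s) = 385.8 J.
Photons incident: 385.8 / 3.903×10⁻¹⁹ = 9.885×10²⁰, i.e. 9.885×10²⁰/6.022×10²³ = 0.001641 mol.
Fraction absorbed: 1 − 69.2/100 = 0.3080.
Photons absorbed: 0.3080 × 0.001641 = 5.054×10⁻⁴ mol.
Φ = 2.707×10⁻⁴ mol / 5.054×10⁻⁴ mol photons = 0.54.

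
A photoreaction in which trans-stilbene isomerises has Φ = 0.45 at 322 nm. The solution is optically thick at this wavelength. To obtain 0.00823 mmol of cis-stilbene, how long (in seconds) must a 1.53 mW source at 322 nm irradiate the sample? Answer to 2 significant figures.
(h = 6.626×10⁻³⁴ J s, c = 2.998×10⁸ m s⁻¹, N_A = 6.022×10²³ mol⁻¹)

Product: 0.00823 mmol = 8.23×10⁻⁶ mol.
Photons that must be absorbed: 8.23×10⁻⁶ / 0.45 = 1.829×10⁻⁵ mol.
Photon energy: hc/λ = 6.169×10⁻¹⁹ J; per mole, 3.715×10⁵ J mol⁻¹.
Energy required: 1.829×10⁻⁵ × 3.715×10⁵ = 6.795 J.
Time: 6.795 J / 0.00153 W = 4400 s.

t ≈ 4400 s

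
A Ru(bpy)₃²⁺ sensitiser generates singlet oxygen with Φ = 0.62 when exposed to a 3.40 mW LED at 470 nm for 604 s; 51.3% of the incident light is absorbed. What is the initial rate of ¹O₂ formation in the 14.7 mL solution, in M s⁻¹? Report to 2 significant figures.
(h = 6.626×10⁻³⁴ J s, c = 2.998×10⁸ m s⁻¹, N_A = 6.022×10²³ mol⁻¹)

Photon energy at 470 nm: hc/λ = (6.626×10⁻³⁴)(2.998×10⁸)/(470×10⁻⁹) = 4.227×10⁻¹⁹ J.
Energy delivered: (3.40 mW)(604 s) = 2.054 J.
Photons incident: 2.054 / 4.227×10⁻¹⁹ = 4.859×10¹⁸, i.e. 4.859×10¹⁸/6.022×10²³ = 8.069×10⁻⁶ mol.
Photons absorbed: 0.513 × 8.069×10⁻⁶ = 4.139×10⁻⁶ mol.
Product formed: 0.62 × 4.139×10⁻⁶ = 2.566×10⁻⁶ mol.
Rate: 2.566×10⁻⁶ mol / (604 s × 0.0147 L) = 2.9×10⁻⁷ M s⁻¹.

2.9×10⁻⁷ M s⁻¹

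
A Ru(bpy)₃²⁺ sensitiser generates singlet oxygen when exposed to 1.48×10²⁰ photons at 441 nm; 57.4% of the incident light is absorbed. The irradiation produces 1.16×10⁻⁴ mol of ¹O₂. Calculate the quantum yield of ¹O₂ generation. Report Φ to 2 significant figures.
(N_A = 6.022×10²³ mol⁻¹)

Φ = 0.82

Moles of photons: 1.48×10²⁰ / 6.022×10²³ = 2.458×10⁻⁴ mol.
Photons absorbed: 0.574 × 2.458×10⁻⁴ = 1.411×10⁻⁴ mol.
Φ = 1.16×10⁻⁴ mol / 1.411×10⁻⁴ mol photons = 0.82.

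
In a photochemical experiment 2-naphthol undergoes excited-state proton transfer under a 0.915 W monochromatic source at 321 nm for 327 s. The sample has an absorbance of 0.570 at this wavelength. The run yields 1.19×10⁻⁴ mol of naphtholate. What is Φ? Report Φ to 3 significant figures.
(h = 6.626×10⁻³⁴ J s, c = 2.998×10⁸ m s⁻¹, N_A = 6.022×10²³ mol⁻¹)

Photon energy at 321 nm: hc/λ = (6.626×10⁻³⁴)(2.998×10⁸)/(321×10⁻⁹) = 6.188×10⁻¹⁹ J.
Energy delivered: (0.915 W)(327 s) = 299.2 J.
Photons incident: 299.2 / 6.188×10⁻¹⁹ = 4.835×10²⁰, i.e. 4.835×10²⁰/6.022×10²³ = 8.029×10⁻⁴ mol.
Fraction absorbed: 1 − 10^(−0.570) = 0.7308.
Photons absorbed: 0.7308 × 8.029×10⁻⁴ = 5.868×10⁻⁴ mol.
Φ = 1.19×10⁻⁴ mol / 5.868×10⁻⁴ mol photons = 0.203.

Φ = 0.203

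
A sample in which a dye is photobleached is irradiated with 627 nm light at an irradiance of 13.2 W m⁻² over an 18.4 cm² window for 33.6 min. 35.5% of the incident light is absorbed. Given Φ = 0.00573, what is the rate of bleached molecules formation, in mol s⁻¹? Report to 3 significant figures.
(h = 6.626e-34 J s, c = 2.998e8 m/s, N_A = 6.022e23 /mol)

2.59e-10 mol s⁻¹

Photon energy at 627 nm: hc/λ = (6.626e-34)(2.998e8)/(627e-9) = 3.168e-19 J.
Energy delivered: (13.2 W m⁻²)(18.4e-4 m²)(2016 s) = 48.96 J.
Photons incident: 48.96 / 3.168e-19 = 1.545e20, i.e. 1.545e20/6.022e23 = 2.566e-4 mol.
Photons absorbed: 0.355 × 2.566e-4 = 9.109e-5 mol.
Product formed: 0.00573 × 9.109e-5 = 5.219e-7 mol.
Rate: 5.219e-7 / 2016 s = 2.59e-10 mol s⁻¹.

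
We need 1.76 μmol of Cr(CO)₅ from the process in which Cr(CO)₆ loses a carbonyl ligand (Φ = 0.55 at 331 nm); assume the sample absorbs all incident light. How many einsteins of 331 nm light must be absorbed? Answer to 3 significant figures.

3.20×10⁻⁶ einstein

Product: 1.76 μmol = 1.76×10⁻⁶ mol.
Photons that must be absorbed: 1.76×10⁻⁶ / 0.55 = 3.200×10⁻⁶ mol.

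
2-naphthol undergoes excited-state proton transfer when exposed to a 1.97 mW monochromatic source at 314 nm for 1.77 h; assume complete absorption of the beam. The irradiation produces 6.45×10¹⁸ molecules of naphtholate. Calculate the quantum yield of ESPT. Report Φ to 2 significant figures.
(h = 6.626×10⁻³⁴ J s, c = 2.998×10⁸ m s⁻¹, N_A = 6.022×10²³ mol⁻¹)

Product: 6.45×10¹⁸ / 6.022×10²³ = 1.071×10⁻⁵ mol.
Photon energy at 314 nm: hc/λ = (6.626×10⁻³⁴)(2.998×10⁸)/(314×10⁻⁹) = 6.326×10⁻¹⁹ J.
Energy delivered: (1.97 mW)(6372 s) = 12.55 J.
Photons incident: 12.55 / 6.326×10⁻¹⁹ = 1.984×10¹⁹, i.e. 1.984×10¹⁹/6.022×10²³ = 3.295×10⁻⁵ mol.
Φ = 1.071×10⁻⁵ mol / 3.295×10⁻⁵ mol photons = 0.33.

Φ = 0.33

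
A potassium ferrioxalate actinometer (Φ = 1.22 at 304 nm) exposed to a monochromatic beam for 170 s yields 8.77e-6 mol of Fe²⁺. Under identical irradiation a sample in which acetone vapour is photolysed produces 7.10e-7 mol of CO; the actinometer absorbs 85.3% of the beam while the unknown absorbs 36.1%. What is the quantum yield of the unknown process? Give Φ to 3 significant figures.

Photons absorbed by the actinometer: 8.77e-6 / 1.22 = 7.189e-6 mol.
Incident flux: 7.189e-6 / 0.853 = 8.428e-6 einstein.
Absorbed by unknown: 0.361 × 8.428e-6 = 3.043e-6 mol.
Φ(unknown) = 7.10e-7 / 3.043e-6 = 0.233.

Φ = 0.233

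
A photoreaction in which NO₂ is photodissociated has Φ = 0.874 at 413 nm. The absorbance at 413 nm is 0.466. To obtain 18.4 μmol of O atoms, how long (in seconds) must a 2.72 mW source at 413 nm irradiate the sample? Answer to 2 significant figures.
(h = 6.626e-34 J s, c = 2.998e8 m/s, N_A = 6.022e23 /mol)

t ≈ 3400 s

Product: 18.4 μmol = 1.84e-5 mol.
Photons that must be absorbed: 1.84e-5 / 0.874 = 2.105e-5 mol.
Fraction absorbed: 1 − 10^(−0.466) = 0.6580.
Incident photons needed: 2.105e-5 / 0.6580 = 3.199e-5 mol.
Photon energy: hc/λ = 4.810e-19 J; per mole, 2.897e5 J mol⁻¹.
Energy required: 3.199e-5 × 2.897e5 = 9.268 J.
Time: 9.268 J / 0.00272 W = 3400 s.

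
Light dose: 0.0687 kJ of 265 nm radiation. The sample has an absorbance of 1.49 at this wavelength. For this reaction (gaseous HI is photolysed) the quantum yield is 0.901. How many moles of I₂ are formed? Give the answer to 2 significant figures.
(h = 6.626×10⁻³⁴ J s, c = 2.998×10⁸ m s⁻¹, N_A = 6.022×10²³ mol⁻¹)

Photon energy at 265 nm: hc/λ = (6.626×10⁻³⁴)(2.998×10⁸)/(265×10⁻⁹) = 7.496×10⁻¹⁹ J.
Incident energy: 0.0687 kJ = 68.7 J.
Photons incident: 68.7 / 7.496×10⁻¹⁹ = 9.165×10¹⁹, i.e. 9.165×10¹⁹/6.022×10²³ = 1.522×10⁻⁴ mol.
Fraction absorbed: 1 − 10^(−1.49) = 0.9676.
Photons absorbed: 0.9676 × 1.522×10⁻⁴ = 1.473×10⁻⁴ mol.
Product: Φ × n_abs = 0.901 × 1.473×10⁻⁴ = 1.327×10⁻⁴ mol.

1.3×10⁻⁴ mol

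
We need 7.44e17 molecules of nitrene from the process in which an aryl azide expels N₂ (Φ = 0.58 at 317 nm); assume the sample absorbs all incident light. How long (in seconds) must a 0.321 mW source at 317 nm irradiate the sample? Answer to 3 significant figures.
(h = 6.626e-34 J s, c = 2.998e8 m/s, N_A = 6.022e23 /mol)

t ≈ 2500 s

Product: 7.44e17 / 6.022e23 = 1.235e-6 mol.
Photons that must be absorbed: 1.235e-6 / 0.58 = 2.129e-6 mol.
Photon energy: hc/λ = 6.266e-19 J; per mole, 3.773e5 J mol⁻¹.
Energy required: 2.129e-6 × 3.773e5 = 0.8033 J.
Time: 0.8033 J / 0.000321 W = 2500 s.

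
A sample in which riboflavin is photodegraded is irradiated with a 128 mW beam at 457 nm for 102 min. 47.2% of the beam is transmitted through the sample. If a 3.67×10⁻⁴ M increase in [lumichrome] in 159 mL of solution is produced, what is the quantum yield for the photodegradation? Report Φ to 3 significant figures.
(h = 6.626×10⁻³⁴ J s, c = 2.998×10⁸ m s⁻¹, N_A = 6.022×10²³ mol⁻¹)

Φ = 0.0369

Product: (3.67×10⁻⁴ M)(0.159 L) = 5.835×10⁻⁵ mol.
Photon energy at 457 nm: hc/λ = (6.626×10⁻³⁴)(2.998×10⁸)/(457×10⁻⁹) = 4.347×10⁻¹⁹ J.
Energy delivered: (128 mW)(6120 s) = 783.4 J.
Photons incident: 783.4 / 4.347×10⁻¹⁹ = 1.802×10²¹, i.e. 1.802×10²¹/6.022×10²³ = 0.002992 mol.
Fraction absorbed: 1 − 47.2/100 = 0.5280.
Photons absorbed: 0.5280 × 0.002992 = 0.001580 mol.
Φ = 5.835×10⁻⁵ mol / 0.001580 mol photons = 0.0369.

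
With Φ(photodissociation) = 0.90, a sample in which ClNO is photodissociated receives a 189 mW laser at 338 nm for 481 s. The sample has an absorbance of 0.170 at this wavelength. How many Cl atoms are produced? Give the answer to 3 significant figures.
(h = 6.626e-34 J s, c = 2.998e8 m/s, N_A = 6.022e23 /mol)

4.51e19 atoms

Photon energy at 338 nm: hc/λ = (6.626e-34)(2.998e8)/(338e-9) = 5.877e-19 J.
Energy delivered: (189 mW)(481 s) = 90.91 J.
Photons incident: 90.91 / 5.877e-19 = 1.547e20, i.e. 1.547e20/6.022e23 = 2.569e-4 mol.
Fraction absorbed: 1 − 10^(−0.170) = 0.3239.
Photons absorbed: 0.3239 × 2.569e-4 = 8.321e-5 mol.
Product: Φ × n_abs = 0.90 × 8.321e-5 = 7.489e-5 mol.
As a count: 7.489e-5 × 6.022e23 = 4.51e19.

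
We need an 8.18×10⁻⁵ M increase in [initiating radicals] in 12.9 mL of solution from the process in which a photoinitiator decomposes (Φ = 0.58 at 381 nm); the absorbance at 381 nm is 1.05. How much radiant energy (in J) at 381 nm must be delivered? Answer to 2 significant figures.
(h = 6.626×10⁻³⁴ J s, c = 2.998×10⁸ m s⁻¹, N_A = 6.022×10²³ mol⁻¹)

0.63 J

Product: (8.18×10⁻⁵ M)(0.0129 L) = 1.055×10⁻⁶ mol.
Photons that must be absorbed: 1.055×10⁻⁶ / 0.58 = 1.819×10⁻⁶ mol.
Fraction absorbed: 1 − 10^(−1.05) = 0.9109.
Incident photons needed: 1.819×10⁻⁶ / 0.9109 = 1.997×10⁻⁶ mol.
Photon energy: hc/λ = 5.214×10⁻¹⁹ J; per mole, 3.140×10⁵ J mol⁻¹.
Energy required: 1.997×10⁻⁶ × 3.140×10⁵ = 0.63 J.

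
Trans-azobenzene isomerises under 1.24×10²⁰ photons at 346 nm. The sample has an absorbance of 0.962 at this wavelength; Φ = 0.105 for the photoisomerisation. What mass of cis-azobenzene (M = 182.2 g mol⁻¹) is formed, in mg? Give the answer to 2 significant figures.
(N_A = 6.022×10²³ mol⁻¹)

3.5 mg

Moles of photons: 1.24×10²⁰ / 6.022×10²³ = 2.059×10⁻⁴ mol.
Fraction absorbed: 1 − 10^(−0.962) = 0.8909.
Photons absorbed: 0.8909 × 2.059×10⁻⁴ = 1.834×10⁻⁴ mol.
Product: Φ × n_abs = 0.105 × 1.834×10⁻⁴ = 1.926×10⁻⁵ mol.
Mass: 1.926×10⁻⁵ × 182.2 = 0.003509 g = 3.5 mg.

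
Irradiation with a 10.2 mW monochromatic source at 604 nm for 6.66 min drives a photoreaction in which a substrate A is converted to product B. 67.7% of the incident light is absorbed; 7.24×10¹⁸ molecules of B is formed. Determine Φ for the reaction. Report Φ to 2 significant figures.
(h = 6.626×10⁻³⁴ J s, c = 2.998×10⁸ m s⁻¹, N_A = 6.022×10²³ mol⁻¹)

Φ = 0.86

Product: 7.24×10¹⁸ / 6.022×10²³ = 1.202×10⁻⁵ mol.
Photon energy at 604 nm: hc/λ = (6.626×10⁻³⁴)(2.998×10⁸)/(604×10⁻⁹) = 3.289×10⁻¹⁹ J.
Energy delivered: (10.2 mW)(399.6 s) = 4.076 J.
Photons incident: 4.076 / 3.289×10⁻¹⁹ = 1.239×10¹⁹, i.e. 1.239×10¹⁹/6.022×10²³ = 2.057×10⁻⁵ mol.
Photons absorbed: 0.677 × 2.057×10⁻⁵ = 1.393×10⁻⁵ mol.
Φ = 1.202×10⁻⁵ mol / 1.393×10⁻⁵ mol photons = 0.86.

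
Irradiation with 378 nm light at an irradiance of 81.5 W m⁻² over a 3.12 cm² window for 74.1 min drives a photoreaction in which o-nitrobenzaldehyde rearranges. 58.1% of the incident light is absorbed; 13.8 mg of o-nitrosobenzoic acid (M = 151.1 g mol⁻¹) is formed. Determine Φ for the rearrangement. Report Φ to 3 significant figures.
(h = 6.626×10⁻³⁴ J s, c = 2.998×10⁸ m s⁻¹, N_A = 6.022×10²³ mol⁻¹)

Product: 13.8 mg / 151.1 g mol⁻¹ = 9.133×10⁻⁵ mol.
Photon energy at 378 nm: hc/λ = (6.626×10⁻³⁴)(2.998×10⁸)/(378×10⁻⁹) = 5.255×10⁻¹⁹ J.
Energy delivered: (81.5 W m⁻²)(3.12×10⁻⁴ m²)(4446 s) = 113.1 J.
Photons incident: 113.1 / 5.255×10⁻¹⁹ = 2.152×10²⁰, i.e. 2.152×10²⁰/6.022×10²³ = 3.574×10⁻⁴ mol.
Photons absorbed: 0.581 × 3.574×10⁻⁴ = 2.076×10⁻⁴ mol.
Φ = 9.133×10⁻⁵ mol / 2.076×10⁻⁴ mol photons = 0.440.

Φ = 0.440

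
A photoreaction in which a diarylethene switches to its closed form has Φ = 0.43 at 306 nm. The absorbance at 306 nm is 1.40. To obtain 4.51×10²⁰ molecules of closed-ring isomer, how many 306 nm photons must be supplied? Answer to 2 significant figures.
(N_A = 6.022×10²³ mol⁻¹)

1.1×10²¹ photons

Product: 4.51×10²⁰ / 6.022×10²³ = 7.489×10⁻⁴ mol.
Photons that must be absorbed: 7.489×10⁻⁴ / 0.43 = 0.001742 mol.
Fraction absorbed: 1 − 10^(−1.40) = 0.9602.
Incident photons needed: 0.001742 / 0.9602 = 0.001814 mol.
Photon count: 0.001814 × 6.022×10²³ = 1.1×10²¹.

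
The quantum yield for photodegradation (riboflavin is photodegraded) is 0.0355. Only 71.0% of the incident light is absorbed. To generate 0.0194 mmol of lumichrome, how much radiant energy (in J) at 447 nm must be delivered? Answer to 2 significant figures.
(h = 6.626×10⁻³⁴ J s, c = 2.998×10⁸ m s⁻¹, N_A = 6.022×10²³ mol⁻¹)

210 J

Product: 0.0194 mmol = 1.94×10⁻⁵ mol.
Photons that must be absorbed: 1.94×10⁻⁵ / 0.0355 = 5.465×10⁻⁴ mol.
Incident photons needed: 5.465×10⁻⁴ / 0.710 = 7.697×10⁻⁴ mol.
Photon energy: hc/λ = 4.444×10⁻¹⁹ J; per mole, 2.676×10⁵ J mol⁻¹.
Energy required: 7.697×10⁻⁴ × 2.676×10⁵ = 210 J.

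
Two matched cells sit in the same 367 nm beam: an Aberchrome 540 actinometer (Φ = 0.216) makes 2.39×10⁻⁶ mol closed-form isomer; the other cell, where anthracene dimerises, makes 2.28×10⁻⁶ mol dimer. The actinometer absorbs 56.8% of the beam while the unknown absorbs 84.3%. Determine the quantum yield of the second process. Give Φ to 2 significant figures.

Photons absorbed by the actinometer: 2.39×10⁻⁶ / 0.216 = 1.106×10⁻⁵ mol.
Incident flux: 1.106×10⁻⁵ / 0.568 = 1.947×10⁻⁵ einstein.
Absorbed by unknown: 0.843 × 1.947×10⁻⁵ = 1.641×10⁻⁵ mol.
Φ(unknown) = 2.28×10⁻⁶ / 1.641×10⁻⁵ = 0.14.

Φ = 0.14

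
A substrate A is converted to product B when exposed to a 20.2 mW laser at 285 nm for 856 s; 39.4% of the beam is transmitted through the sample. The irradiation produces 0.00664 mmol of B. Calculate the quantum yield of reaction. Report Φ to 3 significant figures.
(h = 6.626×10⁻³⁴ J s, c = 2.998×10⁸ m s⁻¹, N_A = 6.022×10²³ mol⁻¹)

Φ = 0.266

Product: 0.00664 mmol = 6.64×10⁻⁶ mol.
Photon energy at 285 nm: hc/λ = (6.626×10⁻³⁴)(2.998×10⁸)/(285×10⁻⁹) = 6.970×10⁻¹⁹ J.
Energy delivered: (20.2 mW)(856 s) = 17.29 J.
Photons incident: 17.29 / 6.970×10⁻¹⁹ = 2.481×10¹⁹, i.e. 2.481×10¹⁹/6.022×10²³ = 4.120×10⁻⁵ mol.
Fraction absorbed: 1 − 39.4/100 = 0.6060.
Photons absorbed: 0.6060 × 4.120×10⁻⁵ = 2.497×10⁻⁵ mol.
Φ = 6.64×10⁻⁶ mol / 2.497×10⁻⁵ mol photons = 0.266.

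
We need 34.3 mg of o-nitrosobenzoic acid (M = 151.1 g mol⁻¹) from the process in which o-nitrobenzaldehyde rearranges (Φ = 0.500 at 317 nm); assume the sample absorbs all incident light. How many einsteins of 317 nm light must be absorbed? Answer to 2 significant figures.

4.5×10⁻⁴ einstein

Product: 34.3 mg / 151.1 g mol⁻¹ = 2.270×10⁻⁴ mol.
Photons that must be absorbed: 2.270×10⁻⁴ / 0.500 = 4.540×10⁻⁴ mol.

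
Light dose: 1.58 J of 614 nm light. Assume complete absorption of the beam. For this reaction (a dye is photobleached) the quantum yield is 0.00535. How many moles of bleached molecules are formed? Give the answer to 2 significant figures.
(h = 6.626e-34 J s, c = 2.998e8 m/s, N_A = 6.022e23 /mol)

Photon energy at 614 nm: hc/λ = (6.626e-34)(2.998e8)/(614e-9) = 3.235e-19 J.
Photons incident: 1.58 / 3.235e-19 = 4.884e18, i.e. 4.884e18/6.022e23 = 8.110e-6 mol.
Product: Φ × n_abs = 0.00535 × 8.110e-6 = 4.339e-8 mol.

4.3e-8 mol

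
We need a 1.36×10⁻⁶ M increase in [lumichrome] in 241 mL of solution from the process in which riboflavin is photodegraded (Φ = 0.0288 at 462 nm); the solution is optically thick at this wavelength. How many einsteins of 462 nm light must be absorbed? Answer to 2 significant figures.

1.1×10⁻⁵ einstein

Product: (1.36×10⁻⁶ M)(0.241 L) = 3.278×10⁻⁷ mol.
Photons that must be absorbed: 3.278×10⁻⁷ / 0.0288 = 1.138×10⁻⁵ mol.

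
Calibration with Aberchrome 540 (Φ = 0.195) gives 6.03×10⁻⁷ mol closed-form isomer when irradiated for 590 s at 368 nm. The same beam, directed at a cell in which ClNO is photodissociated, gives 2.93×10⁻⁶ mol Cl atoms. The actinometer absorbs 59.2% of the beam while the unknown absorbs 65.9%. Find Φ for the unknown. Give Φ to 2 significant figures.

Photons absorbed by the actinometer: 6.03×10⁻⁷ / 0.195 = 3.092×10⁻⁶ mol.
Incident flux: 3.092×10⁻⁶ / 0.592 = 5.223×10⁻⁶ einstein.
Absorbed by unknown: 0.659 × 5.223×10⁻⁶ = 3.442×10⁻⁶ mol.
Φ(unknown) = 2.93×10⁻⁶ / 3.442×10⁻⁶ = 0.85.

Φ = 0.85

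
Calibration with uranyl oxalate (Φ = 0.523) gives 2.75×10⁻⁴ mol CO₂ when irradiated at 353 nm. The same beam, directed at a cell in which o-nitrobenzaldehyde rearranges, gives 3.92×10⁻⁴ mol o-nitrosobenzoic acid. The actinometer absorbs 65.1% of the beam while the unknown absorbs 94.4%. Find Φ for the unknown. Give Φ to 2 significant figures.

Photons absorbed by the actinometer: 2.75×10⁻⁴ / 0.523 = 5.258×10⁻⁴ mol.
Incident flux: 5.258×10⁻⁴ / 0.651 = 8.077×10⁻⁴ einstein.
Absorbed by unknown: 0.944 × 8.077×10⁻⁴ = 7.625×10⁻⁴ mol.
Φ(unknown) = 3.92×10⁻⁴ / 7.625×10⁻⁴ = 0.51.

Φ = 0.51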